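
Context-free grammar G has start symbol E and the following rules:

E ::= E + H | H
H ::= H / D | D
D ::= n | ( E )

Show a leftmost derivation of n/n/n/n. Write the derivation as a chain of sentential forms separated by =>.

E => H => H/D => H/D/D => H/D/D/D => D/D/D/D => n/D/D/D => n/n/D/D => n/n/n/D => n/n/n/n

E => H   [E ::= H]
H => H/D   [H ::= H / D]
H/D => H/D/D   [H ::= H / D]
H/D/D => H/D/D/D   [H ::= H / D]
H/D/D/D => D/D/D/D   [H ::= D]
D/D/D/D => n/D/D/D   [D ::= n]
n/D/D/D => n/n/D/D   [D ::= n]
n/n/D/D => n/n/n/D   [D ::= n]
n/n/n/D => n/n/n/n   [D ::= n]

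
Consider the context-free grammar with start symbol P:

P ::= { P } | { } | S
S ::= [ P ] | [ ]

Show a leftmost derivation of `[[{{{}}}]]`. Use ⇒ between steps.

P ⇒ S ⇒ [P] ⇒ [S] ⇒ [[P]] ⇒ [[{P}]] ⇒ [[{{P}}]] ⇒ [[{{{}}}]]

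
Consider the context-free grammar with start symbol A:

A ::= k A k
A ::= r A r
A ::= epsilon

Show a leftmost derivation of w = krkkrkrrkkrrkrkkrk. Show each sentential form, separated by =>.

A => kAk   [A ::= k A k]
kAk => krArk   [A ::= r A r]
krArk => krkAkrk   [A ::= k A k]
krkAkrk => krkkAkkrk   [A ::= k A k]
krkkAkkrk => krkkrArkkrk   [A ::= r A r]
krkkrArkkrk => krkkrkAkrkkrk   [A ::= k A k]
krkkrkAkrkkrk => krkkrkrArkrkkrk   [A ::= r A r]
krkkrkrArkrkkrk => krkkrkrrArrkrkkrk   [A ::= r A r]
krkkrkrrArrkrkkrk => krkkrkrrkAkrrkrkkrk   [A ::= k A k]
krkkrkrrkAkrrkrkkrk => krkkrkrrkkrrkrkkrk   [A ::= epsilon]

A => kAk => krArk => krkAkrk => krkkAkkrk => krkkrArkkrk => krkkrkAkrkkrk => krkkrkrArkrkkrk => krkkrkrrArrkrkkrk => krkkrkrrkAkrrkrkkrk => krkkrkrrkkrrkrkkrk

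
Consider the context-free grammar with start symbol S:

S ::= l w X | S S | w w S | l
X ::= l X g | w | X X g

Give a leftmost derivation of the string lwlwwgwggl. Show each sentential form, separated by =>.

S => SS => lwXS => lwlXgS => lwlXXggS => lwlXXgXggS => lwlwXgXggS => lwlwwgXggS => lwlwwgwggS => lwlwwgwggl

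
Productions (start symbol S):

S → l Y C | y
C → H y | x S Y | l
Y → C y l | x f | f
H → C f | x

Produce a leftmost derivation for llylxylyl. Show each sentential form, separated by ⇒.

S ⇒ lYC   [S → l Y C]
lYC ⇒ lCylC   [Y → C y l]
lCylC ⇒ llylC   [C → l]
llylC ⇒ llylxSY   [C → x S Y]
llylxSY ⇒ llylxyY   [S → y]
llylxyY ⇒ llylxyCyl   [Y → C y l]
llylxyCyl ⇒ llylxylyl   [C → l]

S ⇒ lYC ⇒ lCylC ⇒ llylC ⇒ llylxSY ⇒ llylxyY ⇒ llylxyCyl ⇒ llylxylyl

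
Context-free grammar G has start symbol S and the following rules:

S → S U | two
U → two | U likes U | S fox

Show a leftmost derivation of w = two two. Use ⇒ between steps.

S ⇒ S U ⇒ two U ⇒ two two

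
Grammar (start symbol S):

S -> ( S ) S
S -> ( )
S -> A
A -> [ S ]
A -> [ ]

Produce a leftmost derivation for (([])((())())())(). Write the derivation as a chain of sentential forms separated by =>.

S => (S)S => ((S)S)S => ((A)S)S => (([])S)S => (([])(S)S)S => (([])((S)S)S)S => (([])((())S)S)S => (([])((())())S)S => (([])((())())())S => (([])((())())())()

S => (S)S   [S -> ( S ) S]
(S)S => ((S)S)S   [S -> ( S ) S]
((S)S)S => ((A)S)S   [S -> A]
((A)S)S => (([])S)S   [A -> [ ]]
(([])S)S => (([])(S)S)S   [S -> ( S ) S]
(([])(S)S)S => (([])((S)S)S)S   [S -> ( S ) S]
(([])((S)S)S)S => (([])((())S)S)S   [S -> ( )]
(([])((())S)S)S => (([])((())())S)S   [S -> ( )]
(([])((())())S)S => (([])((())())())S   [S -> ( )]
(([])((())())())S => (([])((())())())()   [S -> ( )]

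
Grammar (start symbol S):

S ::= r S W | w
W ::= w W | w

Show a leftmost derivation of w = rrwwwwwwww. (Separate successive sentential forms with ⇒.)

S ⇒ rSW   [S ::= r S W]
rSW ⇒ rrSWW   [S ::= r S W]
rrSWW ⇒ rrwWW   [S ::= w]
rrwWW ⇒ rrwwWW   [W ::= w W]
rrwwWW ⇒ rrwwwW   [W ::= w]
rrwwwW ⇒ rrwwwwW   [W ::= w W]
rrwwwwW ⇒ rrwwwwwW   [W ::= w W]
rrwwwwwW ⇒ rrwwwwwwW   [W ::= w W]
rrwwwwwwW ⇒ rrwwwwwwwW   [W ::= w W]
rrwwwwwwwW ⇒ rrwwwwwwww   [W ::= w]

S ⇒ rSW ⇒ rrSWW ⇒ rrwWW ⇒ rrwwWW ⇒ rrwwwW ⇒ rrwwwwW ⇒ rrwwwwwW ⇒ rrwwwwwwW ⇒ rrwwwwwwwW ⇒ rrwwwwwwww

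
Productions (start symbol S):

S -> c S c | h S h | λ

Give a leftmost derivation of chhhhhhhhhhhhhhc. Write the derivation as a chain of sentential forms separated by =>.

S => cSc => chShc => chhShhc => chhhShhhc => chhhhShhhhc => chhhhhShhhhhc => chhhhhhShhhhhhc => chhhhhhhShhhhhhhc => chhhhhhhhhhhhhhc

S => cSc   [S -> c S c]
cSc => chShc   [S -> h S h]
chShc => chhShhc   [S -> h S h]
chhShhc => chhhShhhc   [S -> h S h]
chhhShhhc => chhhhShhhhc   [S -> h S h]
chhhhShhhhc => chhhhhShhhhhc   [S -> h S h]
chhhhhShhhhhc => chhhhhhShhhhhhc   [S -> h S h]
chhhhhhShhhhhhc => chhhhhhhShhhhhhhc   [S -> h S h]
chhhhhhhShhhhhhhc => chhhhhhhhhhhhhhc   [S -> λ]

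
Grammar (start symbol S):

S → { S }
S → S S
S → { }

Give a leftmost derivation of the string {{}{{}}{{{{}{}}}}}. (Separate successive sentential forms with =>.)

S => {S} => {SS} => {{}S} => {{}SS} => {{}{S}S} => {{}{{}}S} => {{}{{}}{S}} => {{}{{}}{{S}}} => {{}{{}}{{{S}}}} => {{}{{}}{{{SS}}}} => {{}{{}}{{{{}S}}}} => {{}{{}}{{{{}{}}}}}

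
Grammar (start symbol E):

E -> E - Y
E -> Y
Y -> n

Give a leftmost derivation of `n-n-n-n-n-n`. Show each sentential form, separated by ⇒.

E ⇒ E-Y ⇒ E-Y-Y ⇒ E-Y-Y-Y ⇒ E-Y-Y-Y-Y ⇒ E-Y-Y-Y-Y-Y ⇒ Y-Y-Y-Y-Y-Y ⇒ n-Y-Y-Y-Y-Y ⇒ n-n-Y-Y-Y-Y ⇒ n-n-n-Y-Y-Y ⇒ n-n-n-n-Y-Y ⇒ n-n-n-n-n-Y ⇒ n-n-n-n-n-n

E ⇒ E-Y   [E -> E - Y]
E-Y ⇒ E-Y-Y   [E -> E - Y]
E-Y-Y ⇒ E-Y-Y-Y   [E -> E - Y]
E-Y-Y-Y ⇒ E-Y-Y-Y-Y   [E -> E - Y]
E-Y-Y-Y-Y ⇒ E-Y-Y-Y-Y-Y   [E -> E - Y]
E-Y-Y-Y-Y-Y ⇒ Y-Y-Y-Y-Y-Y   [E -> Y]
Y-Y-Y-Y-Y-Y ⇒ n-Y-Y-Y-Y-Y   [Y -> n]
n-Y-Y-Y-Y-Y ⇒ n-n-Y-Y-Y-Y   [Y -> n]
n-n-Y-Y-Y-Y ⇒ n-n-n-Y-Y-Y   [Y -> n]
n-n-n-Y-Y-Y ⇒ n-n-n-n-Y-Y   [Y -> n]
n-n-n-n-Y-Y ⇒ n-n-n-n-n-Y   [Y -> n]
n-n-n-n-n-Y ⇒ n-n-n-n-n-n   [Y -> n]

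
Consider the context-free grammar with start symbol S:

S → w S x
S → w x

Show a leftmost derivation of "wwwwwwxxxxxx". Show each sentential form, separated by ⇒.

S⇒wSx⇒wwSxx⇒wwwSxxx⇒wwwwSxxxx⇒wwwwwSxxxxx⇒wwwwwwxxxxxx

S ⇒ wSx   [S → w S x]
wSx ⇒ wwSxx   [S → w S x]
wwSxx ⇒ wwwSxxx   [S → w S x]
wwwSxxx ⇒ wwwwSxxxx   [S → w S x]
wwwwSxxxx ⇒ wwwwwSxxxxx   [S → w S x]
wwwwwSxxxxx ⇒ wwwwwwxxxxxx   [S → w x]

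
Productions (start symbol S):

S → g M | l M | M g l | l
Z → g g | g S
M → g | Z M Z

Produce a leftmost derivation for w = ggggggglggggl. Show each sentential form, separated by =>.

S=>Mgl=>ZMZgl=>gSMZgl=>gMglMZgl=>gZMZglMZgl=>gggMZglMZgl=>ggggZglMZgl=>ggggggglMZgl=>ggggggglgZgl=>ggggggglggggl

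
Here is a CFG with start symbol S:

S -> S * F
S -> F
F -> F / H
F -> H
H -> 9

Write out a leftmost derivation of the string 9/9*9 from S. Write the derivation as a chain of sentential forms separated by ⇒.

S ⇒ S*F   [S -> S * F]
S*F ⇒ F*F   [S -> F]
F*F ⇒ F/H*F   [F -> F / H]
F/H*F ⇒ H/H*F   [F -> H]
H/H*F ⇒ 9/H*F   [H -> 9]
9/H*F ⇒ 9/9*F   [H -> 9]
9/9*F ⇒ 9/9*H   [F -> H]
9/9*H ⇒ 9/9*9   [H -> 9]

S ⇒ S*F ⇒ F*F ⇒ F/H*F ⇒ H/H*F ⇒ 9/H*F ⇒ 9/9*F ⇒ 9/9*H ⇒ 9/9*9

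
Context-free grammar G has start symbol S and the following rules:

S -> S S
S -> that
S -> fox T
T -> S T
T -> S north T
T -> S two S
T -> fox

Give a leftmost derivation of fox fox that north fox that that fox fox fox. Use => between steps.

S => fox T   [S -> fox T]
fox T => fox S T   [T -> S T]
fox S T => fox fox T T   [S -> fox T]
fox fox T T => fox fox S north T T   [T -> S north T]
fox fox S north T T => fox fox that north T T   [S -> that]
fox fox that north T T => fox fox that north S T T   [T -> S T]
fox fox that north S T T => fox fox that north fox T T T   [S -> fox T]
fox fox that north fox T T T => fox fox that north fox S T T T   [T -> S T]
fox fox that north fox S T T T => fox fox that north fox S S T T T   [S -> S S]
fox fox that north fox S S T T T => fox fox that north fox that S T T T   [S -> that]
fox fox that north fox that S T T T => fox fox that north fox that that T T T   [S -> that]
fox fox that north fox that that T T T => fox fox that north fox that that fox T T   [T -> fox]
fox fox that north fox that that fox T T => fox fox that north fox that that fox fox T   [T -> fox]
fox fox that north fox that that fox fox T => fox fox that north fox that that fox fox fox   [T -> fox]

S => fox T => fox S T => fox fox T T => fox fox S north T T => fox fox that north T T => fox fox that north S T T => fox fox that north fox T T T => fox fox that north fox S T T T => fox fox that north fox S S T T T => fox fox that north fox that S T T T => fox fox that north fox that that T T T => fox fox that north fox that that fox T T => fox fox that north fox that that fox fox T => fox fox that north fox that that fox fox fox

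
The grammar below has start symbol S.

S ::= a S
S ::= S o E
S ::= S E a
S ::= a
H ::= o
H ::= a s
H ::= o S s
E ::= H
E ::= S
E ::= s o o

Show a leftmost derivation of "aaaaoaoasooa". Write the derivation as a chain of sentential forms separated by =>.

S => SEa   [S ::= S E a]
SEa => aSEa   [S ::= a S]
aSEa => aSoEEa   [S ::= S o E]
aSoEEa => aaSoEEa   [S ::= a S]
aaSoEEa => aaaSoEEa   [S ::= a S]
aaaSoEEa => aaaSoEoEEa   [S ::= S o E]
aaaSoEoEEa => aaaaoEoEEa   [S ::= a]
aaaaoEoEEa => aaaaoSoEEa   [E ::= S]
aaaaoSoEEa => aaaaoaoEEa   [S ::= a]
aaaaoaoEEa => aaaaoaoSEa   [E ::= S]
aaaaoaoSEa => aaaaoaoaEa   [S ::= a]
aaaaoaoaEa => aaaaoaoasooa   [E ::= s o o]

S=>SEa=>aSEa=>aSoEEa=>aaSoEEa=>aaaSoEEa=>aaaSoEoEEa=>aaaaoEoEEa=>aaaaoSoEEa=>aaaaoaoEEa=>aaaaoaoSEa=>aaaaoaoaEa=>aaaaoaoasooa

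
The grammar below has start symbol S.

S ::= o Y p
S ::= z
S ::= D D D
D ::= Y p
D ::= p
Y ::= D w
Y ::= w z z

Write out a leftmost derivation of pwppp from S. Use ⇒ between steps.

S ⇒ DDD   [S ::= D D D]
DDD ⇒ YpDD   [D ::= Y p]
YpDD ⇒ DwpDD   [Y ::= D w]
DwpDD ⇒ pwpDD   [D ::= p]
pwpDD ⇒ pwppD   [D ::= p]
pwppD ⇒ pwppp   [D ::= p]

S ⇒ DDD ⇒ YpDD ⇒ DwpDD ⇒ pwpDD ⇒ pwppD ⇒ pwppp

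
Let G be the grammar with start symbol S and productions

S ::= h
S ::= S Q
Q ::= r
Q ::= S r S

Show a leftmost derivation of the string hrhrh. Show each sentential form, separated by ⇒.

S ⇒ SQ ⇒ SQQ ⇒ hQQ ⇒ hrQ ⇒ hrSrS ⇒ hrhrS ⇒ hrhrh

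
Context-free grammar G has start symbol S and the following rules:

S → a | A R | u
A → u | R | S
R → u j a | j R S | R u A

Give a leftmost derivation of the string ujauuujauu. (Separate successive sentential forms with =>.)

S => AR   [S → A R]
AR => RR   [A → R]
RR => RuAR   [R → R u A]
RuAR => ujauAR   [R → u j a]
ujauAR => ujauSR   [A → S]
ujauSR => ujauuR   [S → u]
ujauuR => ujauuRuA   [R → R u A]
ujauuRuA => ujauuujauA   [R → u j a]
ujauuujauA => ujauuujauu   [A → u]

S => AR => RR => RuAR => ujauAR => ujauSR => ujauuR => ujauuRuA => ujauuujauA => ujauuujauu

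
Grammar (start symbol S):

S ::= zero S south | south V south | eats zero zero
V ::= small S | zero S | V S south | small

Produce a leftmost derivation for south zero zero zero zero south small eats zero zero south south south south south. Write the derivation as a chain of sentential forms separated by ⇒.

S ⇒ south V south   [S ::= south V south]
south V south ⇒ south zero S south   [V ::= zero S]
south zero S south ⇒ south zero zero S south south   [S ::= zero S south]
south zero zero S south south ⇒ south zero zero zero S south south south   [S ::= zero S south]
south zero zero zero S south south south ⇒ south zero zero zero zero S south south south south   [S ::= zero S south]
south zero zero zero zero S south south south south ⇒ south zero zero zero zero south V south south south south south   [S ::= south V south]
south zero zero zero zero south V south south south south south ⇒ south zero zero zero zero south small S south south south south south   [V ::= small S]
south zero zero zero zero south small S south south south south south ⇒ south zero zero zero zero south small eats zero zero south south south south south   [S ::= eats zero zero]

S ⇒ south V south ⇒ south zero S south ⇒ south zero zero S south south ⇒ south zero zero zero S south south south ⇒ south zero zero zero zero S south south south south ⇒ south zero zero zero zero south V south south south south south ⇒ south zero zero zero zero south small S south south south south south ⇒ south zero zero zero zero south small eats zero zero south south south south south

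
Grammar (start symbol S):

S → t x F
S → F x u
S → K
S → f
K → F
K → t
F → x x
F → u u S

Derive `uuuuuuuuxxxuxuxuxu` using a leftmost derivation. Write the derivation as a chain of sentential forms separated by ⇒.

S ⇒ Fxu ⇒ uuSxu ⇒ uuKxu ⇒ uuFxu ⇒ uuuuSxu ⇒ uuuuFxuxu ⇒ uuuuuuSxuxu ⇒ uuuuuuFxuxuxu ⇒ uuuuuuuuSxuxuxu ⇒ uuuuuuuuFxuxuxuxu ⇒ uuuuuuuuxxxuxuxuxu

S ⇒ Fxu   [S → F x u]
Fxu ⇒ uuSxu   [F → u u S]
uuSxu ⇒ uuKxu   [S → K]
uuKxu ⇒ uuFxu   [K → F]
uuFxu ⇒ uuuuSxu   [F → u u S]
uuuuSxu ⇒ uuuuFxuxu   [S → F x u]
uuuuFxuxu ⇒ uuuuuuSxuxu   [F → u u S]
uuuuuuSxuxu ⇒ uuuuuuFxuxuxu   [S → F x u]
uuuuuuFxuxuxu ⇒ uuuuuuuuSxuxuxu   [F → u u S]
uuuuuuuuSxuxuxu ⇒ uuuuuuuuFxuxuxuxu   [S → F x u]
uuuuuuuuFxuxuxuxu ⇒ uuuuuuuuxxxuxuxuxu   [F → x x]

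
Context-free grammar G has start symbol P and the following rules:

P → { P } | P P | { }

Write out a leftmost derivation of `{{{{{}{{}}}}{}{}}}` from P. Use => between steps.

P => {P} => {{P}} => {{PP}} => {{PPP}} => {{{P}PP}} => {{{{P}}PP}} => {{{{PP}}PP}} => {{{{{}P}}PP}} => {{{{{}{P}}}PP}} => {{{{{}{{}}}}PP}} => {{{{{}{{}}}}{}P}} => {{{{{}{{}}}}{}{}}}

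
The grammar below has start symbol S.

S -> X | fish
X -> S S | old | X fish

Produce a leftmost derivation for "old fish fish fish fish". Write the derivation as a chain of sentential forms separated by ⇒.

S ⇒ X   [S -> X]
X ⇒ X fish   [X -> X fish]
X fish ⇒ X fish fish   [X -> X fish]
X fish fish ⇒ S S fish fish   [X -> S S]
S S fish fish ⇒ X S fish fish   [S -> X]
X S fish fish ⇒ S S S fish fish   [X -> S S]
S S S fish fish ⇒ X S S fish fish   [S -> X]
X S S fish fish ⇒ old S S fish fish   [X -> old]
old S S fish fish ⇒ old fish S fish fish   [S -> fish]
old fish S fish fish ⇒ old fish fish fish fish   [S -> fish]

S ⇒ X ⇒ X fish ⇒ X fish fish ⇒ S S fish fish ⇒ X S fish fish ⇒ S S S fish fish ⇒ X S S fish fish ⇒ old S S fish fish ⇒ old fish S fish fish ⇒ old fish fish fish fish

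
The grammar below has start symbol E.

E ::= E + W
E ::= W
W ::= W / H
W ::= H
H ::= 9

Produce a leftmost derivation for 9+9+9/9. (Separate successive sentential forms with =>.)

E=>E+W=>E+W+W=>W+W+W=>H+W+W=>9+W+W=>9+H+W=>9+9+W=>9+9+W/H=>9+9+H/H=>9+9+9/H=>9+9+9/9

E => E+W   [E ::= E + W]
E+W => E+W+W   [E ::= E + W]
E+W+W => W+W+W   [E ::= W]
W+W+W => H+W+W   [W ::= H]
H+W+W => 9+W+W   [H ::= 9]
9+W+W => 9+H+W   [W ::= H]
9+H+W => 9+9+W   [H ::= 9]
9+9+W => 9+9+W/H   [W ::= W / H]
9+9+W/H => 9+9+H/H   [W ::= H]
9+9+H/H => 9+9+9/H   [H ::= 9]
9+9+9/H => 9+9+9/9   [H ::= 9]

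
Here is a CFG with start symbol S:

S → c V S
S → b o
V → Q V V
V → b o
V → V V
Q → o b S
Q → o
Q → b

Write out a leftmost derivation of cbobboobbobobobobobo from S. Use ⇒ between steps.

S ⇒ cVS   [S → c V S]
cVS ⇒ cQVVS   [V → Q V V]
cQVVS ⇒ cbVVS   [Q → b]
cbVVS ⇒ cbQVVVS   [V → Q V V]
cbQVVVS ⇒ cbobSVVVS   [Q → o b S]
cbobSVVVS ⇒ cbobboVVVS   [S → b o]
cbobboVVVS ⇒ cbobboQVVVVS   [V → Q V V]
cbobboQVVVVS ⇒ cbobboobSVVVVS   [Q → o b S]
cbobboobSVVVVS ⇒ cbobboobboVVVVS   [S → b o]
cbobboobboVVVVS ⇒ cbobboobboboVVVS   [V → b o]
cbobboobboboVVVS ⇒ cbobboobboboboVVS   [V → b o]
cbobboobboboboVVS ⇒ cbobboobboboboboVS   [V → b o]
cbobboobboboboboVS ⇒ cbobboobboboboboboS   [V → b o]
cbobboobboboboboboS ⇒ cbobboobbobobobobobo   [S → b o]

S ⇒ cVS ⇒ cQVVS ⇒ cbVVS ⇒ cbQVVVS ⇒ cbobSVVVS ⇒ cbobboVVVS ⇒ cbobboQVVVVS ⇒ cbobboobSVVVVS ⇒ cbobboobboVVVVS ⇒ cbobboobboboVVVS ⇒ cbobboobboboboVVS ⇒ cbobboobboboboboVS ⇒ cbobboobboboboboboS ⇒ cbobboobbobobobobobo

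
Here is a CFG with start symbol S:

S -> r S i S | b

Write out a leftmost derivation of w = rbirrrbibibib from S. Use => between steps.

S => rSiS => rbiS => rbirSiS => rbirrSiSiS => rbirrrSiSiSiS => rbirrrbiSiSiS => rbirrrbibiSiS => rbirrrbibibiS => rbirrrbibibib

S => rSiS   [S -> r S i S]
rSiS => rbiS   [S -> b]
rbiS => rbirSiS   [S -> r S i S]
rbirSiS => rbirrSiSiS   [S -> r S i S]
rbirrSiSiS => rbirrrSiSiSiS   [S -> r S i S]
rbirrrSiSiSiS => rbirrrbiSiSiS   [S -> b]
rbirrrbiSiSiS => rbirrrbibiSiS   [S -> b]
rbirrrbibiSiS => rbirrrbibibiS   [S -> b]
rbirrrbibibiS => rbirrrbibibib   [S -> b]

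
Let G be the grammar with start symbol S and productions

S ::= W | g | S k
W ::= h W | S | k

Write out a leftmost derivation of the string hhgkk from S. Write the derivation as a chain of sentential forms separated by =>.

S => W => hW => hhW => hhS => hhSk => hhSkk => hhgkk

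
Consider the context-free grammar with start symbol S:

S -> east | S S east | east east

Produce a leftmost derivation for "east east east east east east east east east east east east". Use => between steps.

S => S S east   [S -> S S east]
S S east => S S east S east   [S -> S S east]
S S east S east => S S east S east S east   [S -> S S east]
S S east S east S east => S S east S east S east S east   [S -> S S east]
S S east S east S east S east => east S east S east S east S east   [S -> east]
east S east S east S east S east => east east east east S east S east S east   [S -> east east]
east east east east S east S east S east => east east east east east east S east S east   [S -> east]
east east east east east east S east S east => east east east east east east east east east S east   [S -> east east]
east east east east east east east east east S east => east east east east east east east east east east east east   [S -> east east]

S => S S east => S S east S east => S S east S east S east => S S east S east S east S east => east S east S east S east S east => east east east east S east S east S east => east east east east east east S east S east => east east east east east east east east east S east => east east east east east east east east east east east east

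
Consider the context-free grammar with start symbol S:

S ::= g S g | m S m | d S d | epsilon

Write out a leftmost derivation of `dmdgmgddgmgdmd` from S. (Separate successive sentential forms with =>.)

S=>dSd=>dmSmd=>dmdSdmd=>dmdgSgdmd=>dmdgmSmgdmd=>dmdgmgSgmgdmd=>dmdgmgdSdgmgdmd=>dmdgmgddgmgdmd

S => dSd   [S ::= d S d]
dSd => dmSmd   [S ::= m S m]
dmSmd => dmdSdmd   [S ::= d S d]
dmdSdmd => dmdgSgdmd   [S ::= g S g]
dmdgSgdmd => dmdgmSmgdmd   [S ::= m S m]
dmdgmSmgdmd => dmdgmgSgmgdmd   [S ::= g S g]
dmdgmgSgmgdmd => dmdgmgdSdgmgdmd   [S ::= d S d]
dmdgmgdSdgmgdmd => dmdgmgddgmgdmd   [S ::= epsilon]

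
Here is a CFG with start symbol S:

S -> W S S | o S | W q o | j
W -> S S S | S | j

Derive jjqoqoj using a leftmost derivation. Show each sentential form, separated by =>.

S => WSS => jSS => jWqoS => jSqoS => jWqoqoS => jjqoqoS => jjqoqoj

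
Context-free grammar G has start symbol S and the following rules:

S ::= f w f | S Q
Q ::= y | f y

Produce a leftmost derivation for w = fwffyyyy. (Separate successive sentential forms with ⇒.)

S ⇒ SQ ⇒ SQQ ⇒ SQQQ ⇒ SQQQQ ⇒ fwfQQQQ ⇒ fwffyQQQ ⇒ fwffyyQQ ⇒ fwffyyyQ ⇒ fwffyyyy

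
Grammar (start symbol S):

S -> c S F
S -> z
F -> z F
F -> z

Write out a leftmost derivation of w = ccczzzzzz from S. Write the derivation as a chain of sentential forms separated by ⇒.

S ⇒ cSF   [S -> c S F]
cSF ⇒ ccSFF   [S -> c S F]
ccSFF ⇒ cccSFFF   [S -> c S F]
cccSFFF ⇒ ccczFFF   [S -> z]
ccczFFF ⇒ ccczzFFF   [F -> z F]
ccczzFFF ⇒ ccczzzFFF   [F -> z F]
ccczzzFFF ⇒ ccczzzzFF   [F -> z]
ccczzzzFF ⇒ ccczzzzzF   [F -> z]
ccczzzzzF ⇒ ccczzzzzz   [F -> z]

S⇒cSF⇒ccSFF⇒cccSFFF⇒ccczFFF⇒ccczzFFF⇒ccczzzFFF⇒ccczzzzFF⇒ccczzzzzF⇒ccczzzzzz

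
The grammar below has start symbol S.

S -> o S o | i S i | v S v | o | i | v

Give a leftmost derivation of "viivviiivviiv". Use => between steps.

S=>vSv=>viSiv=>viiSiiv=>viivSviiv=>viivvSvviiv=>viivviSivviiv=>viivviiivviiv

S => vSv   [S -> v S v]
vSv => viSiv   [S -> i S i]
viSiv => viiSiiv   [S -> i S i]
viiSiiv => viivSviiv   [S -> v S v]
viivSviiv => viivvSvviiv   [S -> v S v]
viivvSvviiv => viivviSivviiv   [S -> i S i]
viivviSivviiv => viivviiivviiv   [S -> i]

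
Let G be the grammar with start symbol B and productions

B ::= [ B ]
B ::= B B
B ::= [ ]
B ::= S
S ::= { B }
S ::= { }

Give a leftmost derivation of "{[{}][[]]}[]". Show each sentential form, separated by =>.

B => BB   [B ::= B B]
BB => SB   [B ::= S]
SB => {B}B   [S ::= { B }]
{B}B => {BB}B   [B ::= B B]
{BB}B => {[B]B}B   [B ::= [ B ]]
{[B]B}B => {[S]B}B   [B ::= S]
{[S]B}B => {[{}]B}B   [S ::= { }]
{[{}]B}B => {[{}][B]}B   [B ::= [ B ]]
{[{}][B]}B => {[{}][[]]}B   [B ::= [ ]]
{[{}][[]]}B => {[{}][[]]}[]   [B ::= [ ]]

B => BB => SB => {B}B => {BB}B => {[B]B}B => {[S]B}B => {[{}]B}B => {[{}][B]}B => {[{}][[]]}B => {[{}][[]]}[]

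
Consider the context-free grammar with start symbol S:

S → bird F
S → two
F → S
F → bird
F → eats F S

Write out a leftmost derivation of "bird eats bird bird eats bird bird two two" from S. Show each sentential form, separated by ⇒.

S ⇒ bird F   [S → bird F]
bird F ⇒ bird eats F S   [F → eats F S]
bird eats F S ⇒ bird eats bird S   [F → bird]
bird eats bird S ⇒ bird eats bird bird F   [S → bird F]
bird eats bird bird F ⇒ bird eats bird bird eats F S   [F → eats F S]
bird eats bird bird eats F S ⇒ bird eats bird bird eats S S   [F → S]
bird eats bird bird eats S S ⇒ bird eats bird bird eats bird F S   [S → bird F]
bird eats bird bird eats bird F S ⇒ bird eats bird bird eats bird S S   [F → S]
bird eats bird bird eats bird S S ⇒ bird eats bird bird eats bird bird F S   [S → bird F]
bird eats bird bird eats bird bird F S ⇒ bird eats bird bird eats bird bird S S   [F → S]
bird eats bird bird eats bird bird S S ⇒ bird eats bird bird eats bird bird two S   [S → two]
bird eats bird bird eats bird bird two S ⇒ bird eats bird bird eats bird bird two two   [S → two]

S ⇒ bird F ⇒ bird eats F S ⇒ bird eats bird S ⇒ bird eats bird bird F ⇒ bird eats bird bird eats F S ⇒ bird eats bird bird eats S S ⇒ bird eats bird bird eats bird F S ⇒ bird eats bird bird eats bird S S ⇒ bird eats bird bird eats bird bird F S ⇒ bird eats bird bird eats bird bird S S ⇒ bird eats bird bird eats bird bird two S ⇒ bird eats bird bird eats bird bird two two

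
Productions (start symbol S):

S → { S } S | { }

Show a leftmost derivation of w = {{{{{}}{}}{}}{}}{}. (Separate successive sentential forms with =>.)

S => {S}S   [S → { S } S]
{S}S => {{S}S}S   [S → { S } S]
{{S}S}S => {{{S}S}S}S   [S → { S } S]
{{{S}S}S}S => {{{{S}S}S}S}S   [S → { S } S]
{{{{S}S}S}S}S => {{{{{}}S}S}S}S   [S → { }]
{{{{{}}S}S}S}S => {{{{{}}{}}S}S}S   [S → { }]
{{{{{}}{}}S}S}S => {{{{{}}{}}{}}S}S   [S → { }]
{{{{{}}{}}{}}S}S => {{{{{}}{}}{}}{}}S   [S → { }]
{{{{{}}{}}{}}{}}S => {{{{{}}{}}{}}{}}{}   [S → { }]

S => {S}S => {{S}S}S => {{{S}S}S}S => {{{{S}S}S}S}S => {{{{{}}S}S}S}S => {{{{{}}{}}S}S}S => {{{{{}}{}}{}}S}S => {{{{{}}{}}{}}{}}S => {{{{{}}{}}{}}{}}{}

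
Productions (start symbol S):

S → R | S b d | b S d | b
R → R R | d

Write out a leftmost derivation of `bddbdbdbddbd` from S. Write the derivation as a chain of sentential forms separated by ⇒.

S ⇒ Sbd ⇒ bSdbd ⇒ bSbddbd ⇒ bSbdbddbd ⇒ bSbdbdbddbd ⇒ bRbdbdbddbd ⇒ bRRbdbdbddbd ⇒ bdRbdbdbddbd ⇒ bddbdbdbddbd

S ⇒ Sbd   [S → S b d]
Sbd ⇒ bSdbd   [S → b S d]
bSdbd ⇒ bSbddbd   [S → S b d]
bSbddbd ⇒ bSbdbddbd   [S → S b d]
bSbdbddbd ⇒ bSbdbdbddbd   [S → S b d]
bSbdbdbddbd ⇒ bRbdbdbddbd   [S → R]
bRbdbdbddbd ⇒ bRRbdbdbddbd   [R → R R]
bRRbdbdbddbd ⇒ bdRbdbdbddbd   [R → d]
bdRbdbdbddbd ⇒ bddbdbdbddbd   [R → d]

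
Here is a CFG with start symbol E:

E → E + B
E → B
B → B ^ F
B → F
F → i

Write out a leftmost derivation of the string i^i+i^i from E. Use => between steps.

E => E+B   [E → E + B]
E+B => B+B   [E → B]
B+B => B^F+B   [B → B ^ F]
B^F+B => F^F+B   [B → F]
F^F+B => i^F+B   [F → i]
i^F+B => i^i+B   [F → i]
i^i+B => i^i+B^F   [B → B ^ F]
i^i+B^F => i^i+F^F   [B → F]
i^i+F^F => i^i+i^F   [F → i]
i^i+i^F => i^i+i^i   [F → i]

E => E+B => B+B => B^F+B => F^F+B => i^F+B => i^i+B => i^i+B^F => i^i+F^F => i^i+i^F => i^i+i^i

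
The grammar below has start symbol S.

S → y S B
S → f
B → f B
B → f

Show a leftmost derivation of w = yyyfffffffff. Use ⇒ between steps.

S ⇒ ySB ⇒ yySBB ⇒ yyySBBB ⇒ yyyfBBB ⇒ yyyffBBB ⇒ yyyfffBB ⇒ yyyffffBB ⇒ yyyfffffBB ⇒ yyyffffffBB ⇒ yyyfffffffB ⇒ yyyffffffffB ⇒ yyyfffffffff

S ⇒ ySB   [S → y S B]
ySB ⇒ yySBB   [S → y S B]
yySBB ⇒ yyySBBB   [S → y S B]
yyySBBB ⇒ yyyfBBB   [S → f]
yyyfBBB ⇒ yyyffBBB   [B → f B]
yyyffBBB ⇒ yyyfffBB   [B → f]
yyyfffBB ⇒ yyyffffBB   [B → f B]
yyyffffBB ⇒ yyyfffffBB   [B → f B]
yyyfffffBB ⇒ yyyffffffBB   [B → f B]
yyyffffffBB ⇒ yyyfffffffB   [B → f]
yyyfffffffB ⇒ yyyffffffffB   [B → f B]
yyyffffffffB ⇒ yyyfffffffff   [B → f]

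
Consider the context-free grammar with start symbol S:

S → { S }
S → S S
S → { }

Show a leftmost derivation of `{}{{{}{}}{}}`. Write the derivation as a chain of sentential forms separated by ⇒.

S ⇒ SS   [S → S S]
SS ⇒ {}S   [S → { }]
{}S ⇒ {}{S}   [S → { S }]
{}{S} ⇒ {}{SS}   [S → S S]
{}{SS} ⇒ {}{{S}S}   [S → { S }]
{}{{S}S} ⇒ {}{{SS}S}   [S → S S]
{}{{SS}S} ⇒ {}{{{}S}S}   [S → { }]
{}{{{}S}S} ⇒ {}{{{}{}}S}   [S → { }]
{}{{{}{}}S} ⇒ {}{{{}{}}{}}   [S → { }]

S ⇒ SS ⇒ {}S ⇒ {}{S} ⇒ {}{SS} ⇒ {}{{S}S} ⇒ {}{{SS}S} ⇒ {}{{{}S}S} ⇒ {}{{{}{}}S} ⇒ {}{{{}{}}{}}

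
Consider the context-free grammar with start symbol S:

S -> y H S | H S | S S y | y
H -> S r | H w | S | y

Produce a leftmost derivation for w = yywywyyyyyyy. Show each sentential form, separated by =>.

S => SSy   [S -> S S y]
SSy => yHSSy   [S -> y H S]
yHSSy => yHwSSy   [H -> H w]
yHwSSy => ySwSSy   [H -> S]
ySwSSy => yywSSy   [S -> y]
yywSSy => yywSSySy   [S -> S S y]
yywSSySy => yywSSySySy   [S -> S S y]
yywSSySySy => yywHSSySySy   [S -> H S]
yywHSSySySy => yywHwSSySySy   [H -> H w]
yywHwSSySySy => yywywSSySySy   [H -> y]
yywywSSySySy => yywywySySySy   [S -> y]
yywywySySySy => yywywyyySySy   [S -> y]
yywywyyySySy => yywywyyyyySy   [S -> y]
yywywyyyyySy => yywywyyyyyyy   [S -> y]

S => SSy => yHSSy => yHwSSy => ySwSSy => yywSSy => yywSSySy => yywSSySySy => yywHSSySySy => yywHwSSySySy => yywywSSySySy => yywywySySySy => yywywyyySySy => yywywyyyyySy => yywywyyyyyyy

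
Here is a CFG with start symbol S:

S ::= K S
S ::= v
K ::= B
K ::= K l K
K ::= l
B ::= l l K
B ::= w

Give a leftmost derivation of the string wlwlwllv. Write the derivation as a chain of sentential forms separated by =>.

S => KS => KlKS => BlKS => wlKS => wlKlKS => wlBlKS => wlwlKS => wlwlKlKS => wlwlBlKS => wlwlwlKS => wlwlwllS => wlwlwllv

S => KS   [S ::= K S]
KS => KlKS   [K ::= K l K]
KlKS => BlKS   [K ::= B]
BlKS => wlKS   [B ::= w]
wlKS => wlKlKS   [K ::= K l K]
wlKlKS => wlBlKS   [K ::= B]
wlBlKS => wlwlKS   [B ::= w]
wlwlKS => wlwlKlKS   [K ::= K l K]
wlwlKlKS => wlwlBlKS   [K ::= B]
wlwlBlKS => wlwlwlKS   [B ::= w]
wlwlwlKS => wlwlwllS   [K ::= l]
wlwlwllS => wlwlwllv   [S ::= v]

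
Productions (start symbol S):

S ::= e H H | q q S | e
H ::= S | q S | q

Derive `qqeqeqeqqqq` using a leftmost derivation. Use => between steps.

S => qqS   [S ::= q q S]
qqS => qqeHH   [S ::= e H H]
qqeHH => qqeqSH   [H ::= q S]
qqeqSH => qqeqeHHH   [S ::= e H H]
qqeqeHHH => qqeqeqSHH   [H ::= q S]
qqeqeqSHH => qqeqeqeHHHH   [S ::= e H H]
qqeqeqeHHHH => qqeqeqeqHHH   [H ::= q]
qqeqeqeqHHH => qqeqeqeqqHH   [H ::= q]
qqeqeqeqqHH => qqeqeqeqqqH   [H ::= q]
qqeqeqeqqqH => qqeqeqeqqqq   [H ::= q]

S => qqS => qqeHH => qqeqSH => qqeqeHHH => qqeqeqSHH => qqeqeqeHHHH => qqeqeqeqHHH => qqeqeqeqqHH => qqeqeqeqqqH => qqeqeqeqqqq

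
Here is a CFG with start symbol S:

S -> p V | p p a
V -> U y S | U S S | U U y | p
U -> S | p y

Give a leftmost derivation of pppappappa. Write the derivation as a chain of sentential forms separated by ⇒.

S ⇒ pV ⇒ pUSS ⇒ pSSS ⇒ pppaSS ⇒ pppappaS ⇒ pppappappa

S ⇒ pV   [S -> p V]
pV ⇒ pUSS   [V -> U S S]
pUSS ⇒ pSSS   [U -> S]
pSSS ⇒ pppaSS   [S -> p p a]
pppaSS ⇒ pppappaS   [S -> p p a]
pppappaS ⇒ pppappappa   [S -> p p a]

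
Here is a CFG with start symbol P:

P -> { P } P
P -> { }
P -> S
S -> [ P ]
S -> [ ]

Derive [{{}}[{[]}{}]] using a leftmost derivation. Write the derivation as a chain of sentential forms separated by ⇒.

P ⇒ S   [P -> S]
S ⇒ [P]   [S -> [ P ]]
[P] ⇒ [{P}P]   [P -> { P } P]
[{P}P] ⇒ [{{}}P]   [P -> { }]
[{{}}P] ⇒ [{{}}S]   [P -> S]
[{{}}S] ⇒ [{{}}[P]]   [S -> [ P ]]
[{{}}[P]] ⇒ [{{}}[{P}P]]   [P -> { P } P]
[{{}}[{P}P]] ⇒ [{{}}[{S}P]]   [P -> S]
[{{}}[{S}P]] ⇒ [{{}}[{[]}P]]   [S -> [ ]]
[{{}}[{[]}P]] ⇒ [{{}}[{[]}{}]]   [P -> { }]

P ⇒ S ⇒ [P] ⇒ [{P}P] ⇒ [{{}}P] ⇒ [{{}}S] ⇒ [{{}}[P]] ⇒ [{{}}[{P}P]] ⇒ [{{}}[{S}P]] ⇒ [{{}}[{[]}P]] ⇒ [{{}}[{[]}{}]]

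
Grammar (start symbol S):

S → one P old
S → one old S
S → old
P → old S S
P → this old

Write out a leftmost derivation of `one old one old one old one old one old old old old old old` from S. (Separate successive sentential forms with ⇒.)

S ⇒ one old S ⇒ one old one P old ⇒ one old one old S S old ⇒ one old one old one P old S old ⇒ one old one old one old S S old S old ⇒ one old one old one old one old S S old S old ⇒ one old one old one old one old one old S S old S old ⇒ one old one old one old one old one old old S old S old ⇒ one old one old one old one old one old old old old S old ⇒ one old one old one old one old one old old old old old old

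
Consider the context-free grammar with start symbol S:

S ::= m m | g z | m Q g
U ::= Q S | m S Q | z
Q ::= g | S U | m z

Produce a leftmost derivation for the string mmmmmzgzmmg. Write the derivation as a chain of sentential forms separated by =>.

S => mQg => mSUg => mmmUg => mmmQSg => mmmSUSg => mmmmQgUSg => mmmmmzgUSg => mmmmmzgzSg => mmmmmzgzmmg

S => mQg   [S ::= m Q g]
mQg => mSUg   [Q ::= S U]
mSUg => mmmUg   [S ::= m m]
mmmUg => mmmQSg   [U ::= Q S]
mmmQSg => mmmSUSg   [Q ::= S U]
mmmSUSg => mmmmQgUSg   [S ::= m Q g]
mmmmQgUSg => mmmmmzgUSg   [Q ::= m z]
mmmmmzgUSg => mmmmmzgzSg   [U ::= z]
mmmmmzgzSg => mmmmmzgzmmg   [S ::= m m]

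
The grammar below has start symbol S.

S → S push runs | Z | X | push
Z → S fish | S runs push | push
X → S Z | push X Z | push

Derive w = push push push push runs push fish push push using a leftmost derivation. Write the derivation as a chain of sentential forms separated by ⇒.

S ⇒ X   [S → X]
X ⇒ S Z   [X → S Z]
S Z ⇒ X Z   [S → X]
X Z ⇒ push X Z Z   [X → push X Z]
push X Z Z ⇒ push push X Z Z Z   [X → push X Z]
push push X Z Z Z ⇒ push push push Z Z Z   [X → push]
push push push Z Z Z ⇒ push push push S fish Z Z   [Z → S fish]
push push push S fish Z Z ⇒ push push push Z fish Z Z   [S → Z]
push push push Z fish Z Z ⇒ push push push S runs push fish Z Z   [Z → S runs push]
push push push S runs push fish Z Z ⇒ push push push push runs push fish Z Z   [S → push]
push push push push runs push fish Z Z ⇒ push push push push runs push fish push Z   [Z → push]
push push push push runs push fish push Z ⇒ push push push push runs push fish push push   [Z → push]

S ⇒ X ⇒ S Z ⇒ X Z ⇒ push X Z Z ⇒ push push X Z Z Z ⇒ push push push Z Z Z ⇒ push push push S fish Z Z ⇒ push push push Z fish Z Z ⇒ push push push S runs push fish Z Z ⇒ push push push push runs push fish Z Z ⇒ push push push push runs push fish push Z ⇒ push push push push runs push fish push push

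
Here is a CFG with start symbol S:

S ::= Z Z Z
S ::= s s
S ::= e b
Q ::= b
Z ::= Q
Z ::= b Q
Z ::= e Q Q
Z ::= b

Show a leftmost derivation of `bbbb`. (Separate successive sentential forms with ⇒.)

S ⇒ ZZZ ⇒ QZZ ⇒ bZZ ⇒ bbQZ ⇒ bbbZ ⇒ bbbb

S ⇒ ZZZ   [S ::= Z Z Z]
ZZZ ⇒ QZZ   [Z ::= Q]
QZZ ⇒ bZZ   [Q ::= b]
bZZ ⇒ bbQZ   [Z ::= b Q]
bbQZ ⇒ bbbZ   [Q ::= b]
bbbZ ⇒ bbbb   [Z ::= b]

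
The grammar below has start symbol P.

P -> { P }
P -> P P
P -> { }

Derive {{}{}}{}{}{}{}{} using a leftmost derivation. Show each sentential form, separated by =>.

P => PP   [P -> P P]
PP => PPP   [P -> P P]
PPP => PPPP   [P -> P P]
PPPP => PPPPP   [P -> P P]
PPPPP => PPPPPP   [P -> P P]
PPPPPP => {P}PPPPP   [P -> { P }]
{P}PPPPP => {PP}PPPPP   [P -> P P]
{PP}PPPPP => {{}P}PPPPP   [P -> { }]
{{}P}PPPPP => {{}{}}PPPPP   [P -> { }]
{{}{}}PPPPP => {{}{}}{}PPPP   [P -> { }]
{{}{}}{}PPPP => {{}{}}{}{}PPP   [P -> { }]
{{}{}}{}{}PPP => {{}{}}{}{}{}PP   [P -> { }]
{{}{}}{}{}{}PP => {{}{}}{}{}{}{}P   [P -> { }]
{{}{}}{}{}{}{}P => {{}{}}{}{}{}{}{}   [P -> { }]

P=>PP=>PPP=>PPPP=>PPPPP=>PPPPPP=>{P}PPPPP=>{PP}PPPPP=>{{}P}PPPPP=>{{}{}}PPPPP=>{{}{}}{}PPPP=>{{}{}}{}{}PPP=>{{}{}}{}{}{}PP=>{{}{}}{}{}{}{}P=>{{}{}}{}{}{}{}{}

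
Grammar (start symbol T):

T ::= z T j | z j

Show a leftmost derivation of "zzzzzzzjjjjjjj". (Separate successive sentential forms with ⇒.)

T ⇒ zTj ⇒ zzTjj ⇒ zzzTjjj ⇒ zzzzTjjjj ⇒ zzzzzTjjjjj ⇒ zzzzzzTjjjjjj ⇒ zzzzzzzjjjjjjj

T ⇒ zTj   [T ::= z T j]
zTj ⇒ zzTjj   [T ::= z T j]
zzTjj ⇒ zzzTjjj   [T ::= z T j]
zzzTjjj ⇒ zzzzTjjjj   [T ::= z T j]
zzzzTjjjj ⇒ zzzzzTjjjjj   [T ::= z T j]
zzzzzTjjjjj ⇒ zzzzzzTjjjjjj   [T ::= z T j]
zzzzzzTjjjjjj ⇒ zzzzzzzjjjjjjj   [T ::= z j]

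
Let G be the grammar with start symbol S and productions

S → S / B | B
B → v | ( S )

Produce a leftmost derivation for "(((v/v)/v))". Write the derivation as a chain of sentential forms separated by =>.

S => B => (S) => (B) => ((S)) => ((S/B)) => ((B/B)) => (((S)/B)) => (((S/B)/B)) => (((B/B)/B)) => (((v/B)/B)) => (((v/v)/B)) => (((v/v)/v))

S => B   [S → B]
B => (S)   [B → ( S )]
(S) => (B)   [S → B]
(B) => ((S))   [B → ( S )]
((S)) => ((S/B))   [S → S / B]
((S/B)) => ((B/B))   [S → B]
((B/B)) => (((S)/B))   [B → ( S )]
(((S)/B)) => (((S/B)/B))   [S → S / B]
(((S/B)/B)) => (((B/B)/B))   [S → B]
(((B/B)/B)) => (((v/B)/B))   [B → v]
(((v/B)/B)) => (((v/v)/B))   [B → v]
(((v/v)/B)) => (((v/v)/v))   [B → v]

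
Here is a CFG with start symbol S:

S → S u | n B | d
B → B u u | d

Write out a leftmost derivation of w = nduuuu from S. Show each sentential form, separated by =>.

S => nB   [S → n B]
nB => nBuu   [B → B u u]
nBuu => nBuuuu   [B → B u u]
nBuuuu => nduuuu   [B → d]

S => nB => nBuu => nBuuuu => nduuuu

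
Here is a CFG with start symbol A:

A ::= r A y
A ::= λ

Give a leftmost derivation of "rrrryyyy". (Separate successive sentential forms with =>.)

A => rAy => rrAyy => rrrAyyy => rrrrAyyyy => rrrryyyy

A => rAy   [A ::= r A y]
rAy => rrAyy   [A ::= r A y]
rrAyy => rrrAyyy   [A ::= r A y]
rrrAyyy => rrrrAyyyy   [A ::= r A y]
rrrrAyyyy => rrrryyyy   [A ::= λ]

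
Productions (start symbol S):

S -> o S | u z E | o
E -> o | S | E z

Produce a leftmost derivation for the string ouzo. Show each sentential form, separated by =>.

S => oS => ouzE => ouzS => ouzo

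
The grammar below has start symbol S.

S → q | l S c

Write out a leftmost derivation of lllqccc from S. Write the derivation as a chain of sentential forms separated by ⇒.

S⇒lSc⇒llScc⇒lllSccc⇒lllqccc

S ⇒ lSc   [S → l S c]
lSc ⇒ llScc   [S → l S c]
llScc ⇒ lllSccc   [S → l S c]
lllSccc ⇒ lllqccc   [S → q]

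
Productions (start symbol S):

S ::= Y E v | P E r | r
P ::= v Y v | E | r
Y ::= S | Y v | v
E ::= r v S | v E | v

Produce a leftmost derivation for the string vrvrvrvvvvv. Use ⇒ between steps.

S ⇒ YEv   [S ::= Y E v]
YEv ⇒ SEv   [Y ::= S]
SEv ⇒ YEvEv   [S ::= Y E v]
YEvEv ⇒ vEvEv   [Y ::= v]
vEvEv ⇒ vrvSvEv   [E ::= r v S]
vrvSvEv ⇒ vrvYEvvEv   [S ::= Y E v]
vrvYEvvEv ⇒ vrvSEvvEv   [Y ::= S]
vrvSEvvEv ⇒ vrvPErEvvEv   [S ::= P E r]
vrvPErEvvEv ⇒ vrvrErEvvEv   [P ::= r]
vrvrErEvvEv ⇒ vrvrvrEvvEv   [E ::= v]
vrvrvrEvvEv ⇒ vrvrvrvvvEv   [E ::= v]
vrvrvrvvvEv ⇒ vrvrvrvvvvv   [E ::= v]

S ⇒ YEv ⇒ SEv ⇒ YEvEv ⇒ vEvEv ⇒ vrvSvEv ⇒ vrvYEvvEv ⇒ vrvSEvvEv ⇒ vrvPErEvvEv ⇒ vrvrErEvvEv ⇒ vrvrvrEvvEv ⇒ vrvrvrvvvEv ⇒ vrvrvrvvvvv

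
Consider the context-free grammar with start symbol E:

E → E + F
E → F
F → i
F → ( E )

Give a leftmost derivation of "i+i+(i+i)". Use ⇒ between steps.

E⇒E+F⇒E+F+F⇒F+F+F⇒i+F+F⇒i+i+F⇒i+i+(E)⇒i+i+(E+F)⇒i+i+(F+F)⇒i+i+(i+F)⇒i+i+(i+i)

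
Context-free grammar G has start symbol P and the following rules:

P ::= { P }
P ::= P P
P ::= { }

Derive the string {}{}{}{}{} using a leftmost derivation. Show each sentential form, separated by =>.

P => PP   [P ::= P P]
PP => PPP   [P ::= P P]
PPP => {}PP   [P ::= { }]
{}PP => {}PPP   [P ::= P P]
{}PPP => {}PPPP   [P ::= P P]
{}PPPP => {}{}PPP   [P ::= { }]
{}{}PPP => {}{}{}PP   [P ::= { }]
{}{}{}PP => {}{}{}{}P   [P ::= { }]
{}{}{}{}P => {}{}{}{}{}   [P ::= { }]

P => PP => PPP => {}PP => {}PPP => {}PPPP => {}{}PPP => {}{}{}PP => {}{}{}{}P => {}{}{}{}{}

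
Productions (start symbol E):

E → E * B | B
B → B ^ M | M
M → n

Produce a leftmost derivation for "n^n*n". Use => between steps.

E => E*B   [E → E * B]
E*B => B*B   [E → B]
B*B => B^M*B   [B → B ^ M]
B^M*B => M^M*B   [B → M]
M^M*B => n^M*B   [M → n]
n^M*B => n^n*B   [M → n]
n^n*B => n^n*M   [B → M]
n^n*M => n^n*n   [M → n]

E => E*B => B*B => B^M*B => M^M*B => n^M*B => n^n*B => n^n*M => n^n*n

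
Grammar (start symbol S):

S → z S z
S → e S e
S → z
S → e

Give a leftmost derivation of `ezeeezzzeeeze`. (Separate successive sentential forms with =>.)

S => eSe   [S → e S e]
eSe => ezSze   [S → z S z]
ezSze => ezeSeze   [S → e S e]
ezeSeze => ezeeSeeze   [S → e S e]
ezeeSeeze => ezeeeSeeeze   [S → e S e]
ezeeeSeeeze => ezeeezSzeeeze   [S → z S z]
ezeeezSzeeeze => ezeeezzzeeeze   [S → z]

S=>eSe=>ezSze=>ezeSeze=>ezeeSeeze=>ezeeeSeeeze=>ezeeezSzeeeze=>ezeeezzzeeeze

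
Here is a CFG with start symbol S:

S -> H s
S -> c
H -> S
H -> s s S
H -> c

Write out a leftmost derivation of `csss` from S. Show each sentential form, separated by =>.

S => Hs => Ss => Hss => Sss => Hsss => Ssss => csss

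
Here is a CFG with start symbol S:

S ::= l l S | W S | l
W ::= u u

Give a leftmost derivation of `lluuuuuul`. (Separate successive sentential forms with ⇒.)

S⇒llS⇒llWS⇒lluuS⇒lluuWS⇒lluuuuS⇒lluuuuWS⇒lluuuuuuS⇒lluuuuuul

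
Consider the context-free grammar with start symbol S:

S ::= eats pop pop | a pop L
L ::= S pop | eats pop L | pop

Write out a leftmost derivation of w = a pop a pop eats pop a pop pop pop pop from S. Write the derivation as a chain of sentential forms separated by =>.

S => a pop L => a pop S pop => a pop a pop L pop => a pop a pop eats pop L pop => a pop a pop eats pop S pop pop => a pop a pop eats pop a pop L pop pop => a pop a pop eats pop a pop pop pop pop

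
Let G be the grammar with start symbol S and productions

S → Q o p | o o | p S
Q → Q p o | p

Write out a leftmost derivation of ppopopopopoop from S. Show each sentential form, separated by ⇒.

S ⇒ Qop ⇒ Qpoop ⇒ Qpopoop ⇒ Qpopopoop ⇒ Qpopopopoop ⇒ Qpopopopopoop ⇒ ppopopopopoop

S ⇒ Qop   [S → Q o p]
Qop ⇒ Qpoop   [Q → Q p o]
Qpoop ⇒ Qpopoop   [Q → Q p o]
Qpopoop ⇒ Qpopopoop   [Q → Q p o]
Qpopopoop ⇒ Qpopopopoop   [Q → Q p o]
Qpopopopoop ⇒ Qpopopopopoop   [Q → Q p o]
Qpopopopopoop ⇒ ppopopopopoop   [Q → p]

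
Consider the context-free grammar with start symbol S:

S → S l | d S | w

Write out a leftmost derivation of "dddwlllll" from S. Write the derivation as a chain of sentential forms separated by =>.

S => dS => ddS => ddSl => ddSll => ddSlll => ddSllll => dddSllll => dddSlllll => dddwlllll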